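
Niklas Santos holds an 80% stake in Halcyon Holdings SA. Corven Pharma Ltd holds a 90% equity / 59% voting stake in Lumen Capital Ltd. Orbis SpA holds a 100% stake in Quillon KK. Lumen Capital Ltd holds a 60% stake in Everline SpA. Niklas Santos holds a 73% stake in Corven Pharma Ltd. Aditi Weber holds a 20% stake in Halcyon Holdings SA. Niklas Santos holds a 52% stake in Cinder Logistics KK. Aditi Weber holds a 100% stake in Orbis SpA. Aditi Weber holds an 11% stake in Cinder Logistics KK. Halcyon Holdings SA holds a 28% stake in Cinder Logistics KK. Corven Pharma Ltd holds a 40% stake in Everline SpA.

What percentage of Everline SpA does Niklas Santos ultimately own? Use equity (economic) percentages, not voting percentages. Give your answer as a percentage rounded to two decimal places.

68.62%

Niklas reaches Everline along 2 paths.
Via Corven → Lumen: 73% × 90% × 60% = 39.42%.
Via Corven: 73% × 40% = 29.2%.
Total: 39.42% + 29.2% = 68.62%.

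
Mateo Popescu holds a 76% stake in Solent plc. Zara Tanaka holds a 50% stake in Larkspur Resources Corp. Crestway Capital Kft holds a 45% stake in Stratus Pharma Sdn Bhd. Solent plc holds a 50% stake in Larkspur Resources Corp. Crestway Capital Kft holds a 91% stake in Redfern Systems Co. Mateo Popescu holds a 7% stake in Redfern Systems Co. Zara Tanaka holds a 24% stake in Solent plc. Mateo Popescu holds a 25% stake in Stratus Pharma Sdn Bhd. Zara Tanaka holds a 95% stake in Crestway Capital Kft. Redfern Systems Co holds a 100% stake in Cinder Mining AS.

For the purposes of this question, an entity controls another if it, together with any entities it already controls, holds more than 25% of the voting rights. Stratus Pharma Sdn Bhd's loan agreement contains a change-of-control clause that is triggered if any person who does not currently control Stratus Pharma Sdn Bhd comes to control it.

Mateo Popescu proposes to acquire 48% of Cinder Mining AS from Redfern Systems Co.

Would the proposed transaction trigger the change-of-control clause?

The purchase adds only to Mateo's holdings (Redfern's stake shrinks), so Mateo is the only person who could newly come to control Stratus.
Mateo holds 76% of Solent, so Mateo controls Solent.
Solent holds 50% of Larkspur, so Mateo controls Larkspur.
In Stratus, Mateo's side holds only 25%, not > 25%.
So before the transaction, Mateo does not control Stratus.
After the purchase, Mateo holds 48% of Cinder directly, and Redfern's stake falls to 52%.
Mateo holds 48% of Cinder, so Mateo controls Cinder.
After the transaction, Mateo's side holds 25% of Stratus, not > 25%, so Mateo still does not control Stratus.
No new person acquires control, so the clause is not triggered.

No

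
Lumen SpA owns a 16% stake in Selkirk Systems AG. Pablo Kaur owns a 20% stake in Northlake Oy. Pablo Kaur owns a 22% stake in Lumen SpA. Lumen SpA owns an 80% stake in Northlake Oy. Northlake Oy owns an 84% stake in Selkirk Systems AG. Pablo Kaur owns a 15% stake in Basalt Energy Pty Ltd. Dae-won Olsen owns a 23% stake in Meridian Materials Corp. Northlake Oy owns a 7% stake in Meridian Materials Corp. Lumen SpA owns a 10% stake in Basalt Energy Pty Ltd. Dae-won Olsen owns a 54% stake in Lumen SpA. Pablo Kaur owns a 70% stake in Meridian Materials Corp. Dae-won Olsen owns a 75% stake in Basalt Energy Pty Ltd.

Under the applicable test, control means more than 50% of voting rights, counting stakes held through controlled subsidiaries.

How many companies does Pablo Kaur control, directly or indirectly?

Pablo holds 70% of Meridian, so Pablo controls Meridian.
No other company's threshold is met.
Pablo controls 1 company.

1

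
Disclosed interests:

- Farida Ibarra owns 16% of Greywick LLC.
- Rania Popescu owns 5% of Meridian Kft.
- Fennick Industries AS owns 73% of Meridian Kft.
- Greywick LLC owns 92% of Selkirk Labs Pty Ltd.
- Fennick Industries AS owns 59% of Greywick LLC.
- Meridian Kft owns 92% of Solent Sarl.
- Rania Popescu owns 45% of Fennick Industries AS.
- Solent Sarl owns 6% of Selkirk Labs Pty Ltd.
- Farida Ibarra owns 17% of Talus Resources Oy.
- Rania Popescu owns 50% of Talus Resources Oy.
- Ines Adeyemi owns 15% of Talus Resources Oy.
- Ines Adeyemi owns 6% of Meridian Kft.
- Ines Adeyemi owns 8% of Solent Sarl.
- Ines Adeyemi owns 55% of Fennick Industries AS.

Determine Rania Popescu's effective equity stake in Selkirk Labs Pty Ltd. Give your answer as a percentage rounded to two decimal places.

Rania reaches Selkirk along 3 paths.
Via Fennick → Greywick: 45% × 59% × 92% = 24.426%.
Via Meridian → Solent: 5% × 92% × 6% = 0.276%.
Via Fennick → Meridian → Solent: 45% × 73% × 92% × 6% = 1.81332%.
Total: 24.426% + 0.276% + 1.81332% = 26.51532%.
Rounded: 26.52%.

26.52%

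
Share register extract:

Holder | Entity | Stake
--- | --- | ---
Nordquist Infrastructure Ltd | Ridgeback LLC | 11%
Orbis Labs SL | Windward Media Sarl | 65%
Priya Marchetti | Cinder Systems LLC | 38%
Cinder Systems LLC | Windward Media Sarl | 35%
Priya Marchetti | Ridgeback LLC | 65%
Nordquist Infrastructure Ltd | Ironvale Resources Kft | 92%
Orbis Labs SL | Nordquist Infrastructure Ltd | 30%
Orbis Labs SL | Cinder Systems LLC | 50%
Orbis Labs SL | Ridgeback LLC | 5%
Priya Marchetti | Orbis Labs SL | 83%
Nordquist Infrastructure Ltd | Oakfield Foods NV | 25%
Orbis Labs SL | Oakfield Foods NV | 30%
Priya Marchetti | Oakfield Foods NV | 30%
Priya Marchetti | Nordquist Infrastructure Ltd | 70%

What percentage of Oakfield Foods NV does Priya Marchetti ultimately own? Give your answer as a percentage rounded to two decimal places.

Priya reaches Oakfield along 4 paths.
Via Orbis → Nordquist: 83% × 30% × 25% = 6.225%.
Via Nordquist: 70% × 25% = 17.5%.
Via Orbis: 83% × 30% = 24.9%.
Direct stake: 30% = 30%.
Total: 6.225% + 17.5% + 24.9% + 30% = 78.625%.
Rounded: 78.63%.

78.63%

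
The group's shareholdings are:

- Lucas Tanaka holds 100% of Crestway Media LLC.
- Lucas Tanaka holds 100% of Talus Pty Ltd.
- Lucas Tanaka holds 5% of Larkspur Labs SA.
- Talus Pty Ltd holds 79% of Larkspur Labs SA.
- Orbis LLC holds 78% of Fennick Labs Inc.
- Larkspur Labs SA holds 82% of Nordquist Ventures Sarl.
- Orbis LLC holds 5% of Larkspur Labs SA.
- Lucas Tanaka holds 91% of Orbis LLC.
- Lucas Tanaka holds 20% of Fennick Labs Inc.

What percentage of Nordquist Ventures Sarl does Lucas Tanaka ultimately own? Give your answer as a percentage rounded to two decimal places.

72.61%

Lucas reaches Nordquist along 3 paths.
Via Orbis → Larkspur: 91% × 5% × 82% = 3.731%.
Via Talus → Larkspur: 100% × 79% × 82% = 64.78%.
Via Larkspur: 5% × 82% = 4.1%.
Total: 3.731% + 64.78% + 4.1% = 72.611%.
Rounded: 72.61%.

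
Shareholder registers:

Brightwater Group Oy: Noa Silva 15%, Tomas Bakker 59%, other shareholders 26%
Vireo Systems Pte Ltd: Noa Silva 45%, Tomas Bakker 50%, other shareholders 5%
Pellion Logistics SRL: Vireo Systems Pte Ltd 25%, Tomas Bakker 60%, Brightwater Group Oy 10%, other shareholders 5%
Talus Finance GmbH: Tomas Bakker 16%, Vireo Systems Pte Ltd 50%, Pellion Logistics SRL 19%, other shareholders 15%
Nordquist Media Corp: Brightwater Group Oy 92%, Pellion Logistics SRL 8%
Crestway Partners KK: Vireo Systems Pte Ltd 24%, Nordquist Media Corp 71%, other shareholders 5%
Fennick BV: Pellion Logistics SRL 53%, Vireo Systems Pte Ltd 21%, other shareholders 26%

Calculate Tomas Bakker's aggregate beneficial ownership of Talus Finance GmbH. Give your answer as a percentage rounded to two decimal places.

Tomas reaches Talus along 5 paths.
Direct stake: 16% = 16%.
Via Vireo: 50% × 50% = 25%.
Via Vireo → Pellion: 50% × 25% × 19% = 2.375%.
Via Pellion: 60% × 19% = 11.4%.
Via Brightwater → Pellion: 59% × 10% × 19% = 1.121%.
Total: 16% + 25% + 2.375% + 11.4% + 1.121% = 55.896%.
Rounded: 55.90%.

55.90%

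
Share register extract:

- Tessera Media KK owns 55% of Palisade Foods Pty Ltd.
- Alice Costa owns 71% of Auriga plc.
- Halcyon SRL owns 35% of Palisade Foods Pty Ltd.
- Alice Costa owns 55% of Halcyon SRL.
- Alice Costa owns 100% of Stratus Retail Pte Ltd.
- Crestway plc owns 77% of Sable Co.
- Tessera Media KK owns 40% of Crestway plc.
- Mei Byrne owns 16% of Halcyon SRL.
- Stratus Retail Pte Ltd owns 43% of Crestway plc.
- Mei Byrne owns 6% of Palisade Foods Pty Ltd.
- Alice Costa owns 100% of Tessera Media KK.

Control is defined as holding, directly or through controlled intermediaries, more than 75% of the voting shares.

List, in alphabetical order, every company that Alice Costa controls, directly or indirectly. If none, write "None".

Alice holds 100% of Tessera, so Alice controls Tessera.
Alice holds 100% of Stratus, so Alice controls Stratus.
Tessera and Stratus together hold 40% + 43% = 83% of Crestway, so Alice controls Crestway.
Crestway holds 77% of Sable, so Alice controls Sable.
No other company's threshold is met.

Crestway plc, Sable Co, Stratus Retail Pte Ltd, Tessera Media KK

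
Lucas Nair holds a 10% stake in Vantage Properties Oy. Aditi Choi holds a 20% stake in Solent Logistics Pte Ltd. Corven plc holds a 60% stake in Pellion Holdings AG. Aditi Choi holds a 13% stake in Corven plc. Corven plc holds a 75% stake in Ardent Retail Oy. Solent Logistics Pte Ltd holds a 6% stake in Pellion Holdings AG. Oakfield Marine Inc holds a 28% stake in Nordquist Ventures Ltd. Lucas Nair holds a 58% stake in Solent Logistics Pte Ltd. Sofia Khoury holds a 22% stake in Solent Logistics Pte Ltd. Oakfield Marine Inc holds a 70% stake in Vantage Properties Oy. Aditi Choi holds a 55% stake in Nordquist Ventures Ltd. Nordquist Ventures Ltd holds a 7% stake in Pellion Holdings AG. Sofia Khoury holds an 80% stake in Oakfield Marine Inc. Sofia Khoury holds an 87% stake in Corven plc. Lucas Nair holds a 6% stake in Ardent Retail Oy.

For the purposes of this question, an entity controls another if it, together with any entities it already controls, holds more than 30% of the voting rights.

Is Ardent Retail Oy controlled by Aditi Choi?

No

Aditi holds 55% of Nordquist, so Aditi controls Nordquist.
Neither Aditi nor any entity Aditi controls holds any voting interest in Ardent.
So Aditi does not control Ardent.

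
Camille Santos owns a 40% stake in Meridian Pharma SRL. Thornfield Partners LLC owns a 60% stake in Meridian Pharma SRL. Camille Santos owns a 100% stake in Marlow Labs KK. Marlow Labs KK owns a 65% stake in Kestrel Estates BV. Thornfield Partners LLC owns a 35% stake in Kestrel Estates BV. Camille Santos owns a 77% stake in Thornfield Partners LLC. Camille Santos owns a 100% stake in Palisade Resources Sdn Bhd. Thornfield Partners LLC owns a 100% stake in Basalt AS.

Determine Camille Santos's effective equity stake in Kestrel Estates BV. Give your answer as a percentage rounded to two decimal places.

91.95%

Camille reaches Kestrel along 2 paths.
Via Thornfield: 77% × 35% = 26.95%.
Via Marlow: 100% × 65% = 65%.
Total: 26.95% + 65% = 91.95%.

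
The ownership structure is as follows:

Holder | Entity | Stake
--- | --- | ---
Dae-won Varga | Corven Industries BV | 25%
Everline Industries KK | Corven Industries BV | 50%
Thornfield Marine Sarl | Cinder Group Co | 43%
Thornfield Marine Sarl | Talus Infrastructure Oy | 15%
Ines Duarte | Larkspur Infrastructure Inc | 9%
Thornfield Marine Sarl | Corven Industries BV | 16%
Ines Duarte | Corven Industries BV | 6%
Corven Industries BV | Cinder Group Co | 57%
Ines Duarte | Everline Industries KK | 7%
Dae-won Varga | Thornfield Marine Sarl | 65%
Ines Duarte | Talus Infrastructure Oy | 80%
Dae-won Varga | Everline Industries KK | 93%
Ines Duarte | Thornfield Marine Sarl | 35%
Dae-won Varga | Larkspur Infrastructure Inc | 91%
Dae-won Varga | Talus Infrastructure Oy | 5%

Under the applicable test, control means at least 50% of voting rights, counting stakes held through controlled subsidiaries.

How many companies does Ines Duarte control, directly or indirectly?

1

Ines holds 80% of Talus, so Ines controls Talus.
No other company's threshold is met.
Ines controls 1 company.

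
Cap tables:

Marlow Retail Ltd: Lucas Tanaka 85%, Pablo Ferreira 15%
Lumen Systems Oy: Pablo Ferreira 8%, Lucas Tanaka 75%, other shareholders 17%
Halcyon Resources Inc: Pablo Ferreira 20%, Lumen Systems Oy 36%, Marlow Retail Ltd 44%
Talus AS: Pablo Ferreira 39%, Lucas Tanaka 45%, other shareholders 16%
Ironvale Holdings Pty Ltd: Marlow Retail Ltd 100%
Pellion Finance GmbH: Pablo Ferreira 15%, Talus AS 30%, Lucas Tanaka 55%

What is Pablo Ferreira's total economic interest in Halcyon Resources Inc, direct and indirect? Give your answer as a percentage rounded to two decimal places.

Pablo reaches Halcyon along 3 paths.
Direct stake: 20% = 20%.
Via Lumen: 8% × 36% = 2.88%.
Via Marlow: 15% × 44% = 6.6%.
Total: 20% + 2.88% + 6.6% = 29.48%.

29.48%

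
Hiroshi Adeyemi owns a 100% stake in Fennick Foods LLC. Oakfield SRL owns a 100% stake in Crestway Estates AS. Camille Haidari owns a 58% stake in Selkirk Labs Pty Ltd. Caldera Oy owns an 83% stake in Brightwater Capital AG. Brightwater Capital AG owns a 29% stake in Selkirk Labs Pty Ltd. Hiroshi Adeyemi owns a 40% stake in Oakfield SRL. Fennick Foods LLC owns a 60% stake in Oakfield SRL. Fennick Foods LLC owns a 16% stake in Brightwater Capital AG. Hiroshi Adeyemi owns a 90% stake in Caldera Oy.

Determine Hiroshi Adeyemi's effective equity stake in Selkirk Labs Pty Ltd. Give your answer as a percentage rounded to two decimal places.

26.30%

Hiroshi reaches Selkirk along 2 paths.
Via Caldera → Brightwater: 90% × 83% × 29% = 21.663%.
Via Fennick → Brightwater: 100% × 16% × 29% = 4.64%.
Total: 21.663% + 4.64% = 26.303%.
Rounded: 26.30%.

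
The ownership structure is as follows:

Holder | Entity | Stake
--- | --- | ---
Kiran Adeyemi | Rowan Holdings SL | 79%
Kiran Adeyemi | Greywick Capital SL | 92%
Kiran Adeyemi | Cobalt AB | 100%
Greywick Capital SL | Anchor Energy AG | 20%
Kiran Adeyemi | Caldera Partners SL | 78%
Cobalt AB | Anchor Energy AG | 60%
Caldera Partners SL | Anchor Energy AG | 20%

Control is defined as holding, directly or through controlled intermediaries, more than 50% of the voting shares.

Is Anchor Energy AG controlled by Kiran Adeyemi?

Yes

Kiran holds 92% of Greywick, so Kiran controls Greywick.
Kiran holds 100% of Cobalt, so Kiran controls Cobalt.
Kiran holds 78% of Caldera, so Kiran controls Caldera.
Cobalt and Caldera and Greywick together hold 60% + 20% + 20% = 100% of Anchor, so Kiran controls Anchor.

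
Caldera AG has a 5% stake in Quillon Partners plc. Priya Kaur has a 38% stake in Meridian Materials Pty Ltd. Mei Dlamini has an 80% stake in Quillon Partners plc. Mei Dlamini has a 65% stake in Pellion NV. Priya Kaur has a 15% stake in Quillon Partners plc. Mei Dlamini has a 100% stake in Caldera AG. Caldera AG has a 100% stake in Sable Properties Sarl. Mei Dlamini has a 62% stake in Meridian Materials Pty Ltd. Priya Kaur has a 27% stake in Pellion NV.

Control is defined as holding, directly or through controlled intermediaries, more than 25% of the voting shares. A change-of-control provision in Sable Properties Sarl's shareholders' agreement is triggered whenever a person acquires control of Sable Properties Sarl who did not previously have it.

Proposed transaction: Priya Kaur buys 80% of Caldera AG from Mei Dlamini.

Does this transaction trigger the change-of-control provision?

The purchase adds only to Priya's holdings (Mei's stake shrinks), so Priya is the only person who could newly come to control Sable.
Priya holds 38% of Meridian, so Priya controls Meridian.
Priya holds 27% of Pellion, so Priya controls Pellion.
Neither Priya nor any entity Priya controls holds any voting interest in Sable.
So before the transaction, Priya does not control Sable.
After the purchase, Priya holds 80% of Caldera directly, and Mei's stake falls to 20%.
Priya holds 80% of Caldera, so Priya controls Caldera.
Caldera holds 100% of Sable, so Priya controls Sable.
Priya did not control Sable before and does after, so the clause is triggered.

Yes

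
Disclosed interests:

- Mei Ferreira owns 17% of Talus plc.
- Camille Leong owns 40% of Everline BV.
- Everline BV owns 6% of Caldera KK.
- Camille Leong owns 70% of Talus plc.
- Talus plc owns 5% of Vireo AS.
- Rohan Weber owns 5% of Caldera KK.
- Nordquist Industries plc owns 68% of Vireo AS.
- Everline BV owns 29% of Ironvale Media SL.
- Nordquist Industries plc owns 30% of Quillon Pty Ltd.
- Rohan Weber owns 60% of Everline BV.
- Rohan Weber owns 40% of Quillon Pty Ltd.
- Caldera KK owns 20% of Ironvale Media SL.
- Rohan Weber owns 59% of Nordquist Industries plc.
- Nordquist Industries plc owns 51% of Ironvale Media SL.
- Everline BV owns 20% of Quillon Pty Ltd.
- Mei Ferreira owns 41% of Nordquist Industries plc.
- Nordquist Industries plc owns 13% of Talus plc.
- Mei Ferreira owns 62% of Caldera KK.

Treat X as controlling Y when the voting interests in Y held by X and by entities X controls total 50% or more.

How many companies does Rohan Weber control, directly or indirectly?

Rohan holds 59% of Nordquist, so Rohan controls Nordquist.
Rohan holds 60% of Everline, so Rohan controls Everline.
Nordquist and Everline and Rohan together hold 30% + 20% + 40% = 90% of Quillon, so Rohan controls Quillon.
Nordquist holds 68% of Vireo, so Rohan controls Vireo.
Nordquist and Everline together hold 51% + 29% = 80% of Ironvale, so Rohan controls Ironvale.
No other company's threshold is met.
Rohan controls 5 companies.

5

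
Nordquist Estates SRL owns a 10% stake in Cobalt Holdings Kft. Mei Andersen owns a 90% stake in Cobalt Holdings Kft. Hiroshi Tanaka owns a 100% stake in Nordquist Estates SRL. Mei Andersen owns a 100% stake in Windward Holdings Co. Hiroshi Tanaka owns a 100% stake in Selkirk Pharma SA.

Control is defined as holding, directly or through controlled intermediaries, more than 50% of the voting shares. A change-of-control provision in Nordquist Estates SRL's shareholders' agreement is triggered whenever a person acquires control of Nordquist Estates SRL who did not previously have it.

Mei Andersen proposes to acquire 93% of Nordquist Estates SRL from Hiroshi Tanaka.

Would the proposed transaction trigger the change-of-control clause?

Yes

The purchase adds only to Mei's holdings (Hiroshi's stake shrinks), so Mei is the only person who could newly come to control Nordquist.
Mei holds 100% of Windward, so Mei controls Windward.
Mei holds 90% of Cobalt, so Mei controls Cobalt.
Neither Mei nor any entity Mei controls holds any voting interest in Nordquist.
So before the transaction, Mei does not control Nordquist.
After the purchase, Mei holds 93% of Nordquist directly, and Hiroshi's stake falls to 7%.
Mei holds 93% of Nordquist, so Mei controls Nordquist.
Mei did not control Nordquist before and does after, so the clause is triggered.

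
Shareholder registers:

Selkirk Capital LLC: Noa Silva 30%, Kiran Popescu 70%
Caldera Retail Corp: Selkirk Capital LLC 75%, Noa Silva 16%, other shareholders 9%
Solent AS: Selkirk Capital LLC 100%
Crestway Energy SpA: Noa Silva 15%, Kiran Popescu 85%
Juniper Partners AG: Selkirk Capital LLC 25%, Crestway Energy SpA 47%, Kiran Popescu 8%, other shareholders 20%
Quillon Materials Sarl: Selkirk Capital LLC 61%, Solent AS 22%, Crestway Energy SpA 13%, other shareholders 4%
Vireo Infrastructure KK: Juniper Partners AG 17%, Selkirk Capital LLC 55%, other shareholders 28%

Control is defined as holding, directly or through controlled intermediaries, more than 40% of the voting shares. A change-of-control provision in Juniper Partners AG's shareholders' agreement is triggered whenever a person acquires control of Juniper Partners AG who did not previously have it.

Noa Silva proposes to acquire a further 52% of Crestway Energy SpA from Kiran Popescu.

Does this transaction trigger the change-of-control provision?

The purchase adds only to Noa's holdings (Kiran's stake shrinks), so Noa is the only person who could newly come to control Juniper.
Noa's largest direct stake is 30% in Selkirk, which does not meet the threshold, so Noa controls no company.
Neither Noa nor any entity Noa controls holds any voting interest in Juniper.
So before the transaction, Noa does not control Juniper.
After the purchase, Noa's direct stake in Crestway rises to 15% + 52% = 67%, and Kiran's stake falls to 33%.
Noa holds 67% of Crestway, so Noa controls Crestway.
Crestway holds 47% of Juniper, so Noa controls Juniper.
Noa did not control Juniper before and does after, so the clause is triggered.

Yes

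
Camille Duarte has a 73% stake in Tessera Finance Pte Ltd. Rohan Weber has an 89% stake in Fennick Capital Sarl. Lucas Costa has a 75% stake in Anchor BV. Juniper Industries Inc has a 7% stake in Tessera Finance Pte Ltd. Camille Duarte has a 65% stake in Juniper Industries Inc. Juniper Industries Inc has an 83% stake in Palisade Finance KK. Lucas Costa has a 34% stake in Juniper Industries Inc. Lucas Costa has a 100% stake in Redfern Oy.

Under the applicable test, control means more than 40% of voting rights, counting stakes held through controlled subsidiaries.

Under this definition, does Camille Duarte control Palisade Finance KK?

Yes

Camille holds 65% of Juniper, so Camille controls Juniper.
Juniper holds 83% of Palisade, so Camille controls Palisade.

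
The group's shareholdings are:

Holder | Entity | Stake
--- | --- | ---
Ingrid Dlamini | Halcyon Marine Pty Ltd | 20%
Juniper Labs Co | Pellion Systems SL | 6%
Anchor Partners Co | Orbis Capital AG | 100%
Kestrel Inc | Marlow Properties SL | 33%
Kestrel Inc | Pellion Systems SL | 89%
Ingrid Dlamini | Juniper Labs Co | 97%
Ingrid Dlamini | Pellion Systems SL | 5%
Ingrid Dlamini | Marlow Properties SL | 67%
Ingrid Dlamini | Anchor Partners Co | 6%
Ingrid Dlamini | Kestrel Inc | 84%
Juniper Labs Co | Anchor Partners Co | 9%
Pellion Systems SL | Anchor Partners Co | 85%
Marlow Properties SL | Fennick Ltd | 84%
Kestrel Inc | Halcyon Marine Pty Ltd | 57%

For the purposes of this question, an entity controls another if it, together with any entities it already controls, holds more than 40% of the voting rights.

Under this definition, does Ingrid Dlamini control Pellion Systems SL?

Ingrid holds 84% of Kestrel, so Ingrid controls Kestrel.
Ingrid holds 97% of Juniper, so Ingrid controls Juniper.
Juniper and Ingrid and Kestrel together hold 6% + 5% + 89% = 100% of Pellion, so Ingrid controls Pellion.

Yes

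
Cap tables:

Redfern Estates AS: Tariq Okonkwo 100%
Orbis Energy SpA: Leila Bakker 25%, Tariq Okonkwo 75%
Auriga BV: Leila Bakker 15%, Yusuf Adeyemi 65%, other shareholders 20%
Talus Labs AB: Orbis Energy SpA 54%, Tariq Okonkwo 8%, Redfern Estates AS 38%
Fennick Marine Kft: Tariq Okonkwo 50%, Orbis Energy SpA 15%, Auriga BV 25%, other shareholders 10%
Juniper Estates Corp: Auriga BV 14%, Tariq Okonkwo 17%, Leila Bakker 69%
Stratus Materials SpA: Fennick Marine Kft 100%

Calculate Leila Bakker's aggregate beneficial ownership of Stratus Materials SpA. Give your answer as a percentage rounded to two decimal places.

7.50%

Leila reaches Stratus along 2 paths.
Via Orbis → Fennick: 25% × 15% × 100% = 3.75%.
Via Auriga → Fennick: 15% × 25% × 100% = 3.75%.
Total: 3.75% + 3.75% = 7.5%.
Rounded: 7.50%.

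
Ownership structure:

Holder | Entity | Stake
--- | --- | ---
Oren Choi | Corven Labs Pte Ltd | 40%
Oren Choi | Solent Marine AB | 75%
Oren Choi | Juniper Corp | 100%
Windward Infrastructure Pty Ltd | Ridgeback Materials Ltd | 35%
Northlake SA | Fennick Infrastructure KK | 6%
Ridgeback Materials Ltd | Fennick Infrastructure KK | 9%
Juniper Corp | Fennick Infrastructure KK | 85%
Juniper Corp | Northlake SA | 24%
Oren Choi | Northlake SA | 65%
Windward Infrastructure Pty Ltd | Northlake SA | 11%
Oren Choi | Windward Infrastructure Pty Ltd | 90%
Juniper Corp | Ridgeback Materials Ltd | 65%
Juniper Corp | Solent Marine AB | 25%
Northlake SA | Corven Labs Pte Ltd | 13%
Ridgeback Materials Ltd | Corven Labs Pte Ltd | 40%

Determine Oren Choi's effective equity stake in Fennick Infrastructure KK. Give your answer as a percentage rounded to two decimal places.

Oren reaches Fennick along 6 paths.
Via Juniper → Ridgeback: 100% × 65% × 9% = 5.85%.
Via Windward → Ridgeback: 90% × 35% × 9% = 2.835%.
Via Juniper: 100% × 85% = 85%.
Via Juniper → Northlake: 100% × 24% × 6% = 1.44%.
Via Northlake: 65% × 6% = 3.9%.
Via Windward → Northlake: 90% × 11% × 6% = 0.594%.
Total: 5.85% + 2.835% + 85% + 1.44% + 3.9% + 0.594% = 99.619%.
Rounded: 99.62%.

99.62%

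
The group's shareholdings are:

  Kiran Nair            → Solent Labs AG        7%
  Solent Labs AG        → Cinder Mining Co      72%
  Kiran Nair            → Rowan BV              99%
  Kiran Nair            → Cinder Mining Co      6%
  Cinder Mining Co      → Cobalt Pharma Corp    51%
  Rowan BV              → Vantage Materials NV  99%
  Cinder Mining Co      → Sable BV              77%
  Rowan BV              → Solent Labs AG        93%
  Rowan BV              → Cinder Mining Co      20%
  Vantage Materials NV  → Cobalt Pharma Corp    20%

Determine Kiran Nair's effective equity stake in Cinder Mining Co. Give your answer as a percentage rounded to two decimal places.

Kiran reaches Cinder along 4 paths.
Direct stake: 6% = 6%.
Via Solent: 7% × 72% = 5.04%.
Via Rowan → Solent: 99% × 93% × 72% = 66.2904%.
Via Rowan: 99% × 20% = 19.8%.
Total: 6% + 5.04% + 66.2904% + 19.8% = 97.1304%.
Rounded: 97.13%.

97.13%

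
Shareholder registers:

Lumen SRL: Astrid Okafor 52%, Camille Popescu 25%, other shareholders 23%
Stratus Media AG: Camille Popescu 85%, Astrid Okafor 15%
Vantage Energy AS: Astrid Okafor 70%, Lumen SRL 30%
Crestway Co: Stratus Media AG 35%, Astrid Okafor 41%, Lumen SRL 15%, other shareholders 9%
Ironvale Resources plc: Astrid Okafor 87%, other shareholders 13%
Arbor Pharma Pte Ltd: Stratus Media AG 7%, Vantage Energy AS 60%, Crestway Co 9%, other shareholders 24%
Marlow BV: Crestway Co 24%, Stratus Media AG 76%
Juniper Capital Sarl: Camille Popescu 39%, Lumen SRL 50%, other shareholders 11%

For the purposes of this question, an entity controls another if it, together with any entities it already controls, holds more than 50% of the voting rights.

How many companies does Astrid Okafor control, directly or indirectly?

5

Astrid holds 52% of Lumen, so Astrid controls Lumen.
Astrid and Lumen together hold 70% + 30% = 100% of Vantage, so Astrid controls Vantage.
Astrid and Lumen together hold 41% + 15% = 56% of Crestway, so Astrid controls Crestway.
Astrid holds 87% of Ironvale, so Astrid controls Ironvale.
Vantage and Crestway together hold 60% + 9% = 69% of Arbor, so Astrid controls Arbor.
No other company's threshold is met.
Astrid controls 5 companies.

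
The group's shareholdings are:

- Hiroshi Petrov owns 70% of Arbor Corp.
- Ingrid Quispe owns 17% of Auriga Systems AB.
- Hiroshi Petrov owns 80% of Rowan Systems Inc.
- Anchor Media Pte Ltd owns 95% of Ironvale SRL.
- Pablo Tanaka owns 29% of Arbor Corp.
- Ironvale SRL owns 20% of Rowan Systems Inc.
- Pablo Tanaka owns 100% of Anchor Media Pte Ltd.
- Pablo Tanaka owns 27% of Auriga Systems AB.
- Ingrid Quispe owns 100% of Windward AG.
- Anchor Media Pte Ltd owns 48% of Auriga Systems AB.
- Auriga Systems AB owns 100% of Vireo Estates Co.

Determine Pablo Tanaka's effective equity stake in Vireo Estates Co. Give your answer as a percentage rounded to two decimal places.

75.00%

Pablo reaches Vireo along 2 paths.
Via Auriga: 27% × 100% = 27%.
Via Anchor → Auriga: 100% × 48% × 100% = 48%.
Total: 27% + 48% = 75%.
Rounded: 75.00%.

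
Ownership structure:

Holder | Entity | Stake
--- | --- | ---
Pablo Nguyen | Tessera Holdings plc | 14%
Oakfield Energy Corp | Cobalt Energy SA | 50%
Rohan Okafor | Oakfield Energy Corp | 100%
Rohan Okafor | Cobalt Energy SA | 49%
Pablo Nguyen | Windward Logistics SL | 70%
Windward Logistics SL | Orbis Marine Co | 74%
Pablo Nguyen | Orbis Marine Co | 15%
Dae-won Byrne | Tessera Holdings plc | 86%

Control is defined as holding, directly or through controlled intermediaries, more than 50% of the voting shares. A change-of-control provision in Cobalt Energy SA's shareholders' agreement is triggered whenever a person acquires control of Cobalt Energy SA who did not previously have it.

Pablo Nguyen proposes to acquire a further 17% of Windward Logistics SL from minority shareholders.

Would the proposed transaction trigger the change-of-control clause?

The purchase changes only Pablo's holdings, so Pablo is the only person who could newly come to control Cobalt.
Pablo holds 70% of Windward, so Pablo controls Windward.
Windward and Pablo together hold 74% + 15% = 89% of Orbis, so Pablo controls Orbis.
Neither Pablo nor any entity Pablo controls holds any voting interest in Cobalt.
So before the transaction, Pablo does not control Cobalt.
After the purchase, Pablo's direct stake in Windward rises to 70% + 17% = 87%.
Pablo holds 87% of Windward, so Pablo controls Windward.
After the transaction, neither Pablo nor any entity Pablo controls holds a voting interest in Cobalt, so Pablo still does not control it.
No new person acquires control, so the clause is not triggered.

No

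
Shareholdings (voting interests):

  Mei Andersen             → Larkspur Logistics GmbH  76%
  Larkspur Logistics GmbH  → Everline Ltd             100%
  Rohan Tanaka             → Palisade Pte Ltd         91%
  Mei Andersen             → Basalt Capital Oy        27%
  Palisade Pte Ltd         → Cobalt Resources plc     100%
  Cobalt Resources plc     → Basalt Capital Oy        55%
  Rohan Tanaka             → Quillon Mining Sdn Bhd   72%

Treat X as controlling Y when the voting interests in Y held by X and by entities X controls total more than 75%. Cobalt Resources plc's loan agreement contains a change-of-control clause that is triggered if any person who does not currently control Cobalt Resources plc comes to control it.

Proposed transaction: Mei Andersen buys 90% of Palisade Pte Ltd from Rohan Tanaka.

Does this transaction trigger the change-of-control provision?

The purchase adds only to Mei's holdings (Rohan's stake shrinks), so Mei is the only person who could newly come to control Cobalt.
Mei holds 76% of Larkspur, so Mei controls Larkspur.
Larkspur holds 100% of Everline, so Mei controls Everline.
Neither Mei nor any entity Mei controls holds any voting interest in Cobalt.
So before the transaction, Mei does not control Cobalt.
After the purchase, Mei holds 90% of Palisade directly, and Rohan's stake falls to 1%.
Mei holds 90% of Palisade, so Mei controls Palisade.
Palisade holds 100% of Cobalt, so Mei controls Cobalt.
Mei did not control Cobalt before and does after, so the clause is triggered.

Yes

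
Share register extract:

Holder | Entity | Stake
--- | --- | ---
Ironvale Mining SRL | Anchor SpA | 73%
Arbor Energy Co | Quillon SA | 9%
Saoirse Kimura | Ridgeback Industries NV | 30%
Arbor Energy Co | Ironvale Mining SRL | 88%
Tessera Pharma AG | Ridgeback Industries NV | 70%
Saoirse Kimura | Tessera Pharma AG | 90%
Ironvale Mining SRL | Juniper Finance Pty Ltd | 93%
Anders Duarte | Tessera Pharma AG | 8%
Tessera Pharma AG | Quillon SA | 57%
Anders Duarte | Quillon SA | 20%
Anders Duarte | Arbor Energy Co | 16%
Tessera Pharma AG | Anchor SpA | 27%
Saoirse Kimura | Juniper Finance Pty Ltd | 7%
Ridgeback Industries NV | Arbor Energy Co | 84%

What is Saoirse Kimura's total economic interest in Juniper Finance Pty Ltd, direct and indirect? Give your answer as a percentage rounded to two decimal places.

Saoirse reaches Juniper along 3 paths.
Via Tessera → Ridgeback → Arbor → Ironvale: 90% × 70% × 84% × 88% × 93% = 43.309728%.
Via Ridgeback → Arbor → Ironvale: 30% × 84% × 88% × 93% = 20.62368%.
Direct stake: 7% = 7%.
Total: 43.309728% + 20.62368% + 7% = 70.933408%.
Rounded: 70.93%.

70.93%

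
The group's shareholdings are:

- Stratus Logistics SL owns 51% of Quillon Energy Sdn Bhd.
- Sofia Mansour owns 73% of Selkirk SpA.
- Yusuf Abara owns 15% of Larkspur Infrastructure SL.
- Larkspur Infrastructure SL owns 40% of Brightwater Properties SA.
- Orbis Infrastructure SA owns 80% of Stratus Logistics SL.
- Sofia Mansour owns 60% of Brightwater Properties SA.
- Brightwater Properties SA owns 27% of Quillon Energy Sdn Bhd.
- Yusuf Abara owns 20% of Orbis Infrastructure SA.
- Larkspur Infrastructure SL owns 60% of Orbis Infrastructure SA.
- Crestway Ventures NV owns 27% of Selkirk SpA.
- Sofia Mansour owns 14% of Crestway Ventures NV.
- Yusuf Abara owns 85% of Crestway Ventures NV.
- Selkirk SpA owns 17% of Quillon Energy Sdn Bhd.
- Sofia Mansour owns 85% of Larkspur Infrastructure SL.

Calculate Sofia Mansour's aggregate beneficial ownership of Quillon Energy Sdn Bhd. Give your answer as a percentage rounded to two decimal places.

59.24%

Sofia reaches Quillon along 5 paths.
Via Larkspur → Orbis → Stratus: 85% × 60% × 80% × 51% = 20.808%.
Via Brightwater: 60% × 27% = 16.2%.
Via Larkspur → Brightwater: 85% × 40% × 27% = 9.18%.
Via Crestway → Selkirk: 14% × 27% × 17% = 0.6426%.
Via Selkirk: 73% × 17% = 12.41%.
Total: 20.808% + 16.2% + 9.18% + 0.6426% + 12.41% = 59.2406%.
Rounded: 59.24%.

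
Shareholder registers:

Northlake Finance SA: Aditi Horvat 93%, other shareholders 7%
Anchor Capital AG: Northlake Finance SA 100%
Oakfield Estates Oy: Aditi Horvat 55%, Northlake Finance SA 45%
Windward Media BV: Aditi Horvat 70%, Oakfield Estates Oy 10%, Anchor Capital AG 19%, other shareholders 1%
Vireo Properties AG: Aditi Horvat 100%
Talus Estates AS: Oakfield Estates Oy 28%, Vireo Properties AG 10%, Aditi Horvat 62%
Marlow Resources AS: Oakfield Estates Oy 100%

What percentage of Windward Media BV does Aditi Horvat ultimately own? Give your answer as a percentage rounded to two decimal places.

Aditi reaches Windward along 4 paths.
Direct stake: 70% = 70%.
Via Oakfield: 55% × 10% = 5.5%.
Via Northlake → Oakfield: 93% × 45% × 10% = 4.185%.
Via Northlake → Anchor: 93% × 100% × 19% = 17.67%.
Total: 70% + 5.5% + 4.185% + 17.67% = 97.355%.
Rounded: 97.36%.

97.36%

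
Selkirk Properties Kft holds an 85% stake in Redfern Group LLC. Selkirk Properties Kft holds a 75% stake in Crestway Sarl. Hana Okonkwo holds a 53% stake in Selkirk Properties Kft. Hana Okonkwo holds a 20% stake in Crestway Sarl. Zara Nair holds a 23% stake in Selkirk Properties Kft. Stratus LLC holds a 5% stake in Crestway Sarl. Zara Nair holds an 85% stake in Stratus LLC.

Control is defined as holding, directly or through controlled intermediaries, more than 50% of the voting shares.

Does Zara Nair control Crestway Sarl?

Zara holds 85% of Stratus, so Zara controls Stratus.
In Crestway, Zara's side holds only 5%, not > 50%.
So Zara does not control Crestway.

No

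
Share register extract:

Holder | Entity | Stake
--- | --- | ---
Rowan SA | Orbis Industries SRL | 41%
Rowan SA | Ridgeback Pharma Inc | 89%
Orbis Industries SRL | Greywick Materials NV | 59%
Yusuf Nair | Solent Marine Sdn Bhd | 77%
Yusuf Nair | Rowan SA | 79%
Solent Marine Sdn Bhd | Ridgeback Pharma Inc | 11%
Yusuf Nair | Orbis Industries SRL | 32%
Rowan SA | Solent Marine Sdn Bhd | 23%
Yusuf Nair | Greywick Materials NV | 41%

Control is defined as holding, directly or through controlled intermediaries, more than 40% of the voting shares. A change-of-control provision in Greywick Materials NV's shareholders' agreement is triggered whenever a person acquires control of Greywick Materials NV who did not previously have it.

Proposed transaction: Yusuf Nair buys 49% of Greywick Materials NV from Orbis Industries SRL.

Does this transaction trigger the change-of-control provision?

No

The purchase adds only to Yusuf's holdings (Orbis's stake shrinks), so Yusuf is the only person who could newly come to control Greywick.
Yusuf holds 79% of Rowan, so Yusuf controls Rowan.
Rowan and Yusuf together hold 41% + 32% = 73% of Orbis, so Yusuf controls Orbis.
Orbis and Yusuf together hold 59% + 41% = 100% of Greywick, so Yusuf controls Greywick.
So Yusuf already controls Greywick before the transaction.
After the purchase, Yusuf's direct stake in Greywick rises to 41% + 49% = 90%, and Orbis's stake falls to 10%.
Yusuf controlled Greywick already, so this is not a new person acquiring control; every other person's position is unchanged or reduced.
No new person acquires control, so the clause is not triggered.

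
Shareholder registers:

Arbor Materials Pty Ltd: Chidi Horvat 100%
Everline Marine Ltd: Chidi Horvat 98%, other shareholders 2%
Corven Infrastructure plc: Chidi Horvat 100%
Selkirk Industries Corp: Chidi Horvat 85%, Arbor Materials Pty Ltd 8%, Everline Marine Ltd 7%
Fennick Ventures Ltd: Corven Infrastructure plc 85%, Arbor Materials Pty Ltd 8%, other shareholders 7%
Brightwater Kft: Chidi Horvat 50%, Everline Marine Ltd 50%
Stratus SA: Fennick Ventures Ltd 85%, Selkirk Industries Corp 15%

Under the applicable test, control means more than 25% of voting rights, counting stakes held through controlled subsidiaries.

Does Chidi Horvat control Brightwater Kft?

Yes

Chidi holds 98% of Everline, so Chidi controls Everline.
Chidi and Everline together hold 50% + 50% = 100% of Brightwater, so Chidi controls Brightwater.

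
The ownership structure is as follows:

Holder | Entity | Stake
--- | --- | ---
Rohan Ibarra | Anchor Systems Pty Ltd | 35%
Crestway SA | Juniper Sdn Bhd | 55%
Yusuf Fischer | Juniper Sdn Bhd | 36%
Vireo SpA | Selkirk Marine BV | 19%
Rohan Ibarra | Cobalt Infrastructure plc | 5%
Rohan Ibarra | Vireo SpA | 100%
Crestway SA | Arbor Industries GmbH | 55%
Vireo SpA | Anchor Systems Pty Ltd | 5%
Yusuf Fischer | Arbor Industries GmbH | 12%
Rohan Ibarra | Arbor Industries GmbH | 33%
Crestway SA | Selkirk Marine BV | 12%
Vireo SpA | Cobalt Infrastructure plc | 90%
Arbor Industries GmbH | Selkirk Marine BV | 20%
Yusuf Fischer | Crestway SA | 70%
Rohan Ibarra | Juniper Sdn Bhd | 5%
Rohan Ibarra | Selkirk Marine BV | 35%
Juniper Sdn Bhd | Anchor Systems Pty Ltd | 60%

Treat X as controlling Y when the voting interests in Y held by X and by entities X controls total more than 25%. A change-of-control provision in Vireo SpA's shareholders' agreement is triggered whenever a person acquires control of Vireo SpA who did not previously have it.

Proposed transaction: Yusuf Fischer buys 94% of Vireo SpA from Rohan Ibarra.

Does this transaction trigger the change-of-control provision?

The purchase adds only to Yusuf's holdings (Rohan's stake shrinks), so Yusuf is the only person who could newly come to control Vireo.
Yusuf holds 70% of Crestway, so Yusuf controls Crestway.
Yusuf and Crestway together hold 12% + 55% = 67% of Arbor, so Yusuf controls Arbor.
Yusuf and Crestway together hold 36% + 55% = 91% of Juniper, so Yusuf controls Juniper.
Juniper holds 60% of Anchor, so Yusuf controls Anchor.
Arbor and Crestway together hold 20% + 12% = 32% of Selkirk, so Yusuf controls Selkirk.
Neither Yusuf nor any entity Yusuf controls holds any voting interest in Vireo.
So before the transaction, Yusuf does not control Vireo.
After the purchase, Yusuf holds 94% of Vireo directly, and Rohan's stake falls to 6%.
Yusuf holds 94% of Vireo, so Yusuf controls Vireo.
Yusuf did not control Vireo before and does after, so the clause is triggered.

Yes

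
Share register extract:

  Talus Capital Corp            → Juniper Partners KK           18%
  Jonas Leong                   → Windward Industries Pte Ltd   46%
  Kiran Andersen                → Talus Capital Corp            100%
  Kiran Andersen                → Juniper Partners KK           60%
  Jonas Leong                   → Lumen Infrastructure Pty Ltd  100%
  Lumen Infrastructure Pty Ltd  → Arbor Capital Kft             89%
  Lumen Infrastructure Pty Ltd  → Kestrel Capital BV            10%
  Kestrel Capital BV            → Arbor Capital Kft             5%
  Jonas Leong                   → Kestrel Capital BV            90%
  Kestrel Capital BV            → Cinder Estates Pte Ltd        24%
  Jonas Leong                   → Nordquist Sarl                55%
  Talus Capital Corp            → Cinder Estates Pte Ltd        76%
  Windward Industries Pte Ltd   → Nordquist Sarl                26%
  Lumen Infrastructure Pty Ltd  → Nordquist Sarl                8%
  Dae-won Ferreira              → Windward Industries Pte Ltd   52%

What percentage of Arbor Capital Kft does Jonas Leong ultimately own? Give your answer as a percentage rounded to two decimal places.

Jonas reaches Arbor along 3 paths.
Via Lumen → Kestrel: 100% × 10% × 5% = 0.5%.
Via Kestrel: 90% × 5% = 4.5%.
Via Lumen: 100% × 89% = 89%.
Total: 0.5% + 4.5% + 89% = 94%.
Rounded: 94.00%.

94.00%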